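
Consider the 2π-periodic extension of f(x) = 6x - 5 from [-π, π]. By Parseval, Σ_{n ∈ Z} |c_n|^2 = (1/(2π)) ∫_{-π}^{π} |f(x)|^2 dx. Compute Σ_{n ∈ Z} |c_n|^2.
Σ |c_n|^2 = 12π^2 + 25

Expand and integrate term by term over [-π, π]:
  ∫ (6x)^2 dx = 36·(2π^3/3); ∫ 2·6·(-5)·x dx = 0 (odd integrand); ∫ (-5)^2 dx = 25·2π.
So (1/(2π)) ∫_{-π}^{π} (6x - 5)^2 dx = 36π^2/3 + 25 = 12π^2 + 25.
Parseval ⇒ Σ |c_n|^2 = 12π^2 + 25.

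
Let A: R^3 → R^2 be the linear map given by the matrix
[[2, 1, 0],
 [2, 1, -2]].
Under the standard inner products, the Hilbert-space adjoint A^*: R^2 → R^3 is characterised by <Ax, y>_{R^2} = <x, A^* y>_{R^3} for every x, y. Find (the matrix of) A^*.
A^* = A^T =
[[2, 2],
 [1, 1],
 [0, -2]]

For real matrices with standard dot products, the defining identity <Ax, y> = <x, A^* y> gives (Ax)^T y = x^T (A^*) y, i.e. x^T A^T y = x^T (A^*) y. Since this holds for all x, y, we must have A^* = A^T. Therefore
A^* =
[[2, 2],
 [1, 1],
 [0, -2]].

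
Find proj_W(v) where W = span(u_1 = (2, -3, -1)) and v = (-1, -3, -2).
proj_W(v) = (9/7, -27/14, -9/14)

Set up U = [u_1 | ... | u_1] ∈ R^(3×1). The projector onto W = col(U) is P = U (U^T U)^(-1) U^T.
Compute U^T U =
  [14],
and U^T v = (9).
Solve U^T U · c = U^T v for the coefficients: c = (9/14). The projection is proj_W(v) = U c.
Check: (v - proj_W(v)) · u_1 = 0  (should be 0).
Result: proj_W(v) = (9/7, -27/14, -9/14).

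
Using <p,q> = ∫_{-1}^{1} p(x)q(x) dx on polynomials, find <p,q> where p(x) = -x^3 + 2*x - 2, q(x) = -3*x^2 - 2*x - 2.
<p,q> = 152/15

Expand the product: p(x)·q(x) = 3*x^5 + 2*x^4 - 4*x^3 + 2*x^2 + 4.
∫_{-1}^{1} of each monomial x^k gives [2/(k+1) if k even, 0 if k odd]. Integrating term-by-term (or equivalently evaluating the antiderivative F(x) = x^6/2 + 2*x^5/5 - x^4 + 2*x^3/3 + 4*x at the endpoints):
  F(1) − F(−1) = 137/30 − (-167/30) = 152/15.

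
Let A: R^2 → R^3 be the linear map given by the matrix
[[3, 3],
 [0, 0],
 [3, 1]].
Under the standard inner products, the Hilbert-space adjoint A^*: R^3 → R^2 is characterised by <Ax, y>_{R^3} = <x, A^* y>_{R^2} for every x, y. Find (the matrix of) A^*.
A^* = A^T =
[[3, 0, 3],
 [3, 0, 1]]

For real matrices with standard dot products, the defining identity <Ax, y> = <x, A^* y> gives (Ax)^T y = x^T (A^*) y, i.e. x^T A^T y = x^T (A^*) y. Since this holds for all x, y, we must have A^* = A^T. Therefore
A^* =
[[3, 0, 3],
 [3, 0, 1]].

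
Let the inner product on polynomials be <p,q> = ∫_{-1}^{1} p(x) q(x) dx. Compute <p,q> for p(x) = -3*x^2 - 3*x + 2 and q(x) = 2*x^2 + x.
<p,q> = -26/15

Expand the product: p(x)·q(x) = -6*x^4 - 9*x^3 + x^2 + 2*x.
∫_{-1}^{1} of each monomial x^k gives [2/(k+1) if k even, 0 if k odd]. Integrating term-by-term (or equivalently evaluating the antiderivative F(x) = -6*x^5/5 - 9*x^4/4 + x^3/3 + x^2 at the endpoints):
  F(1) − F(−1) = -127/60 − (-23/60) = -26/15.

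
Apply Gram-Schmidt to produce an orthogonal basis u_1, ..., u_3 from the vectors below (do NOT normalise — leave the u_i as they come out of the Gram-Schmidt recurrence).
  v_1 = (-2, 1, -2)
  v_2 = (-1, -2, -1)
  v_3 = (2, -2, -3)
Orthogonal basis:
  u_1 = (-2, 1, -2)
  u_2 = (-5/9, -20/9, -5/9)
  u_3 = (5/2, 0, -5/2)

Apply the Gram-Schmidt recurrence
  u_1 = v_1
  u_i = v_i − Σ_{j<i} ((v_i · u_j) / (u_j · u_j)) · u_j.

Step by step this gives:
  u_1 = (-2, 1, -2)
  u_2 = (-5/9, -20/9, -5/9)
  u_3 = (5/2, 0, -5/2)

Orthogonality check:
  u_2 · u_1 = 0 (should be 0)
  u_3 · u_1 = 0 (should be 0)
  u_3 · u_2 = 0 (should be 0)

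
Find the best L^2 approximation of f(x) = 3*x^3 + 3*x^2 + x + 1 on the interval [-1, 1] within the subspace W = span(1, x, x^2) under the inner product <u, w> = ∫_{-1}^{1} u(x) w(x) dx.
g(x) = 3*x^2 + 14*x/5 + 1

The best approximation g ∈ W is the orthogonal projection of f onto W. Writing g = a_0 + a_1 x + a_2 x^2, the coefficients solve the normal equations G · a = b where
  G_{ij} = <φ_i, φ_j> and b_i = <f, φ_i>, with φ_0 = 1, φ_1 = x, φ_2 = x^2.
G =
  [2, 0, 2/3]
  [0, 2/3, 0]
  [2/3, 0, 2/5],
b = (4, 28/15, 28/15).
Solving gives a_0 = 1, a_1 = 14/5, a_2 = 3, so
  g(x) = 3*x^2 + 14*x/5 + 1.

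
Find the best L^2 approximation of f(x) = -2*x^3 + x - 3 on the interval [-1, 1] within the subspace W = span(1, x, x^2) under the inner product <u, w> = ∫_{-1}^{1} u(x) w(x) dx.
g(x) = -x/5 - 3

The best approximation g ∈ W is the orthogonal projection of f onto W. Writing g = a_0 + a_1 x + a_2 x^2, the coefficients solve the normal equations G · a = b where
  G_{ij} = <φ_i, φ_j> and b_i = <f, φ_i>, with φ_0 = 1, φ_1 = x, φ_2 = x^2.
G =
  [2, 0, 2/3]
  [0, 2/3, 0]
  [2/3, 0, 2/5],
b = (-6, -2/15, -2).
Solving gives a_0 = -3, a_1 = -1/5, a_2 = 0, so
  g(x) = -x/5 - 3.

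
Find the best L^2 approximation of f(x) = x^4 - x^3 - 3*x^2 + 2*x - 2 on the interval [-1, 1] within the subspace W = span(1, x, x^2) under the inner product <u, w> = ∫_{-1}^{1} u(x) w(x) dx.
g(x) = -15*x^2/7 + 7*x/5 - 73/35

The best approximation g ∈ W is the orthogonal projection of f onto W. Writing g = a_0 + a_1 x + a_2 x^2, the coefficients solve the normal equations G · a = b where
  G_{ij} = <φ_i, φ_j> and b_i = <f, φ_i>, with φ_0 = 1, φ_1 = x, φ_2 = x^2.
G =
  [2, 0, 2/3]
  [0, 2/3, 0]
  [2/3, 0, 2/5],
b = (-28/5, 14/15, -236/105).
Solving gives a_0 = -73/35, a_1 = 7/5, a_2 = -15/7, so
  g(x) = -15*x^2/7 + 7*x/5 - 73/35.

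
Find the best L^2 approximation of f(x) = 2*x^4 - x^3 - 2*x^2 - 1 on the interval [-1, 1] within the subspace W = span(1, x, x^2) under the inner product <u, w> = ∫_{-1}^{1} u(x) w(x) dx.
g(x) = -2*x^2/7 - 3*x/5 - 41/35

The best approximation g ∈ W is the orthogonal projection of f onto W. Writing g = a_0 + a_1 x + a_2 x^2, the coefficients solve the normal equations G · a = b where
  G_{ij} = <φ_i, φ_j> and b_i = <f, φ_i>, with φ_0 = 1, φ_1 = x, φ_2 = x^2.
G =
  [2, 0, 2/3]
  [0, 2/3, 0]
  [2/3, 0, 2/5],
b = (-38/15, -2/5, -94/105).
Solving gives a_0 = -41/35, a_1 = -3/5, a_2 = -2/7, so
  g(x) = -2*x^2/7 - 3*x/5 - 41/35.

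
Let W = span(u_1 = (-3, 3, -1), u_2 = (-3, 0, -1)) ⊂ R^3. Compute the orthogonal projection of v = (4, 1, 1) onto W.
proj_W(v) = (39/10, 1, 13/10)

Set up U = [u_1 | ... | u_2] ∈ R^(3×2). The projector onto W = col(U) is P = U (U^T U)^(-1) U^T.
Compute U^T U =
  [19, 10]
  [10, 10],
and U^T v = (-10, -13).
Solve U^T U · c = U^T v for the coefficients: c = (1/3, -49/30). The projection is proj_W(v) = U c.
Check: (v - proj_W(v)) · u_1 = 0  (should be 0).
Check: (v - proj_W(v)) · u_2 = 0  (should be 0).
Result: proj_W(v) = (39/10, 1, 13/10).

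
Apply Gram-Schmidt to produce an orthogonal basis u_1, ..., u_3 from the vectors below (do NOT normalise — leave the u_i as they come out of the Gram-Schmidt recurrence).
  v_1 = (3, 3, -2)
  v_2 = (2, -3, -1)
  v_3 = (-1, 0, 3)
Orthogonal basis:
  u_1 = (3, 3, -2)
  u_2 = (47/22, -63/22, -12/11)
  u_3 = (324/307, 36/307, 540/307)

Apply the Gram-Schmidt recurrence
  u_1 = v_1
  u_i = v_i − Σ_{j<i} ((v_i · u_j) / (u_j · u_j)) · u_j.

Step by step this gives:
  u_1 = (3, 3, -2)
  u_2 = (47/22, -63/22, -12/11)
  u_3 = (324/307, 36/307, 540/307)

Orthogonality check:
  u_2 · u_1 = 0 (should be 0)
  u_3 · u_1 = 0 (should be 0)
  u_3 · u_2 = 0 (should be 0)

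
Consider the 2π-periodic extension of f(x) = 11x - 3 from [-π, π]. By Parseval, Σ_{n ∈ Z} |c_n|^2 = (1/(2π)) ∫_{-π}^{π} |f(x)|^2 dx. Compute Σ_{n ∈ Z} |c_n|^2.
Σ |c_n|^2 = 121π^2/3 + 9

Expand and integrate term by term over [-π, π]:
  ∫ (11x)^2 dx = 121·(2π^3/3); ∫ 2·11·(-3)·x dx = 0 (odd integrand); ∫ (-3)^2 dx = 9·2π.
So (1/(2π)) ∫_{-π}^{π} (11x - 3)^2 dx = 121π^2/3 + 9 = 121π^2/3 + 9.
Parseval ⇒ Σ |c_n|^2 = 121π^2/3 + 9.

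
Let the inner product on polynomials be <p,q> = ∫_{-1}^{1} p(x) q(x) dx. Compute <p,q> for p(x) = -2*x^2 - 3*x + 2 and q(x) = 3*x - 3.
<p,q> = -14

Expand the product: p(x)·q(x) = -6*x^3 - 3*x^2 + 15*x - 6.
∫_{-1}^{1} of each monomial x^k gives [2/(k+1) if k even, 0 if k odd]. Integrating term-by-term (or equivalently evaluating the antiderivative F(x) = -3*x^4/2 - x^3 + 15*x^2/2 - 6*x at the endpoints):
  F(1) − F(−1) = -1 − (13) = -14.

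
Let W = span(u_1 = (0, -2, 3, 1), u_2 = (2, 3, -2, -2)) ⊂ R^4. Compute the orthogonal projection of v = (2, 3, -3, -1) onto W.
proj_W(v) = (10/7, 3, -19/7, -13/7)

Set up U = [u_1 | ... | u_2] ∈ R^(4×2). The projector onto W = col(U) is P = U (U^T U)^(-1) U^T.
Compute U^T U =
  [14, -14]
  [-14, 21],
and U^T v = (-16, 21).
Solve U^T U · c = U^T v for the coefficients: c = (-3/7, 5/7). The projection is proj_W(v) = U c.
Check: (v - proj_W(v)) · u_1 = 0  (should be 0).
Check: (v - proj_W(v)) · u_2 = 0  (should be 0).
Result: proj_W(v) = (10/7, 3, -19/7, -13/7).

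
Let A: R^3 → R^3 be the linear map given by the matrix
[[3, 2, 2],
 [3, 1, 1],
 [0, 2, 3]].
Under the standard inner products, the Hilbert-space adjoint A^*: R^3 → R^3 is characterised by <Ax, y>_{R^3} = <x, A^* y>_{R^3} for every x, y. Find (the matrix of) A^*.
A^* = A^T =
[[3, 3, 0],
 [2, 1, 2],
 [2, 1, 3]]

For real matrices with standard dot products, the defining identity <Ax, y> = <x, A^* y> gives (Ax)^T y = x^T (A^*) y, i.e. x^T A^T y = x^T (A^*) y. Since this holds for all x, y, we must have A^* = A^T. Therefore
A^* =
[[3, 3, 0],
 [2, 1, 2],
 [2, 1, 3]].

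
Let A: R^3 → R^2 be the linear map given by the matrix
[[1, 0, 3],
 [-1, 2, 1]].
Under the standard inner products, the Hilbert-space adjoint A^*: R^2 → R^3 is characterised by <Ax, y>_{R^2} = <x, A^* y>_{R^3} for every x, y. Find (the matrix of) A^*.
A^* = A^T =
[[1, -1],
 [0, 2],
 [3, 1]]

For real matrices with standard dot products, the defining identity <Ax, y> = <x, A^* y> gives (Ax)^T y = x^T (A^*) y, i.e. x^T A^T y = x^T (A^*) y. Since this holds for all x, y, we must have A^* = A^T. Therefore
A^* =
[[1, -1],
 [0, 2],
 [3, 1]].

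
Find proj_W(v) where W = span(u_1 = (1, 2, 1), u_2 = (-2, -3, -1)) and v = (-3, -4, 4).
proj_W(v) = (-14/3, -7/3, 7/3)

Set up U = [u_1 | ... | u_2] ∈ R^(3×2). The projector onto W = col(U) is P = U (U^T U)^(-1) U^T.
Compute U^T U =
  [6, -9]
  [-9, 14],
and U^T v = (-7, 14).
Solve U^T U · c = U^T v for the coefficients: c = (28/3, 7). The projection is proj_W(v) = U c.
Check: (v - proj_W(v)) · u_1 = 0  (should be 0).
Check: (v - proj_W(v)) · u_2 = 0  (should be 0).
Result: proj_W(v) = (-14/3, -7/3, 7/3).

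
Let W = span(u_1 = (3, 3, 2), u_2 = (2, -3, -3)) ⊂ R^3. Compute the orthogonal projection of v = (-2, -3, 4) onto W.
proj_W(v) = (-35/13, 0, 7/13)

Set up U = [u_1 | ... | u_2] ∈ R^(3×2). The projector onto W = col(U) is P = U (U^T U)^(-1) U^T.
Compute U^T U =
  [22, -9]
  [-9, 22],
and U^T v = (-7, -7).
Solve U^T U · c = U^T v for the coefficients: c = (-7/13, -7/13). The projection is proj_W(v) = U c.
Check: (v - proj_W(v)) · u_1 = 0  (should be 0).
Check: (v - proj_W(v)) · u_2 = 0  (should be 0).
Result: proj_W(v) = (-35/13, 0, 7/13).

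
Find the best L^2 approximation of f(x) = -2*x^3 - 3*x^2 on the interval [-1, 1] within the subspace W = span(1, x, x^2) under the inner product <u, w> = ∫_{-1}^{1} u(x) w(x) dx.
g(x) = -3*x^2 - 6*x/5

The best approximation g ∈ W is the orthogonal projection of f onto W. Writing g = a_0 + a_1 x + a_2 x^2, the coefficients solve the normal equations G · a = b where
  G_{ij} = <φ_i, φ_j> and b_i = <f, φ_i>, with φ_0 = 1, φ_1 = x, φ_2 = x^2.
G =
  [2, 0, 2/3]
  [0, 2/3, 0]
  [2/3, 0, 2/5],
b = (-2, -4/5, -6/5).
Solving gives a_0 = 0, a_1 = -6/5, a_2 = -3, so
  g(x) = -3*x^2 - 6*x/5.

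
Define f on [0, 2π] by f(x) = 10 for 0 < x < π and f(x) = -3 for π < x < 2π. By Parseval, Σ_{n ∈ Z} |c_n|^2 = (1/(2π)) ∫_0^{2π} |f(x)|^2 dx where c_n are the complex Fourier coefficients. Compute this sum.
Σ |c_n|^2 = 109/2

Parseval equates the L^2 energy of f (normalised by 1/(2π)) with the ℓ^2 sum of its Fourier coefficients: (1/(2π)) ∫_0^{2π} |f|^2 = Σ |c_n|^2.
Compute the left side: (1/(2π)) [∫_0^π 10^2 dx + ∫_π^{2π} (-3)^2 dx] = (1/(2π)) · (100π + 9π) = (100 + 9)/2 = 109/2.
So Σ_{n ∈ Z} |c_n|^2 = 109/2.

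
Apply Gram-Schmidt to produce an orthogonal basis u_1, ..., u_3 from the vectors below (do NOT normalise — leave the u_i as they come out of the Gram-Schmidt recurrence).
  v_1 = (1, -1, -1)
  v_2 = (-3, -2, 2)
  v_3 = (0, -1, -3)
Orthogonal basis:
  u_1 = (1, -1, -1)
  u_2 = (-2, -3, 1)
  u_3 = (-4/3, 1/3, -5/3)

Apply the Gram-Schmidt recurrence
  u_1 = v_1
  u_i = v_i − Σ_{j<i} ((v_i · u_j) / (u_j · u_j)) · u_j.

Step by step this gives:
  u_1 = (1, -1, -1)
  u_2 = (-2, -3, 1)
  u_3 = (-4/3, 1/3, -5/3)

Orthogonality check:
  u_2 · u_1 = 0 (should be 0)
  u_3 · u_1 = 0 (should be 0)
  u_3 · u_2 = 0 (should be 0)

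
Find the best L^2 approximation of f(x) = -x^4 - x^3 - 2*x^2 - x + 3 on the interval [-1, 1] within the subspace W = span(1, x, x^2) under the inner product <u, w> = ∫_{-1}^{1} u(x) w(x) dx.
g(x) = -20*x^2/7 - 8*x/5 + 108/35

The best approximation g ∈ W is the orthogonal projection of f onto W. Writing g = a_0 + a_1 x + a_2 x^2, the coefficients solve the normal equations G · a = b where
  G_{ij} = <φ_i, φ_j> and b_i = <f, φ_i>, with φ_0 = 1, φ_1 = x, φ_2 = x^2.
G =
  [2, 0, 2/3]
  [0, 2/3, 0]
  [2/3, 0, 2/5],
b = (64/15, -16/15, 32/35).
Solving gives a_0 = 108/35, a_1 = -8/5, a_2 = -20/7, so
  g(x) = -20*x^2/7 - 8*x/5 + 108/35.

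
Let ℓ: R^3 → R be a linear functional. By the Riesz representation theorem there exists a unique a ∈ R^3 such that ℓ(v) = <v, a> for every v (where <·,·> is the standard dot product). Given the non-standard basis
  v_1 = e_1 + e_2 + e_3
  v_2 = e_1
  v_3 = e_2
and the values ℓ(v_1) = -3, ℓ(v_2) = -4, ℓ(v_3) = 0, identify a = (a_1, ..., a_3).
a = (-4, 0, 1)

Write a = (a_1, ..., a_3) in the standard basis. For each basis vector v_i, ℓ(v_i) = <v_i, a> is a linear equation in the a_j's. Collect the n equations into a matrix system V a = ℓ, where row i of V is v_i (expressed in the standard basis). Since V is invertible (lower-triangular with 1s on the diagonal, up to permutation), solve by back-substitution:
  V =
[[1, 1, 1],
 [1, 0, 0],
 [0, 1, 0]]
  V a = (-3, -4, 0)
Solving gives a = (-4, 0, 1).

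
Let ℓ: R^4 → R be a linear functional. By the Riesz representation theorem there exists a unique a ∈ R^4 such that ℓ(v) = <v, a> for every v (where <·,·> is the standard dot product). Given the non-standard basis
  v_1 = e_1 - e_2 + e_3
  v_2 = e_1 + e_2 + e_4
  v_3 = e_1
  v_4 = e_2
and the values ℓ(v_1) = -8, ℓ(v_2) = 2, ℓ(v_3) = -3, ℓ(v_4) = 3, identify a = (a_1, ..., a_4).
a = (-3, 3, -2, 2)

Write a = (a_1, ..., a_4) in the standard basis. For each basis vector v_i, ℓ(v_i) = <v_i, a> is a linear equation in the a_j's. Collect the n equations into a matrix system V a = ℓ, where row i of V is v_i (expressed in the standard basis). Since V is invertible (lower-triangular with 1s on the diagonal, up to permutation), solve by back-substitution:
  V =
[[1, -1, 1, 0],
 [1, 1, 0, 1],
 [1, 0, 0, 0],
 [0, 1, 0, 0]]
  V a = (-8, 2, -3, 3)
Solving gives a = (-3, 3, -2, 2).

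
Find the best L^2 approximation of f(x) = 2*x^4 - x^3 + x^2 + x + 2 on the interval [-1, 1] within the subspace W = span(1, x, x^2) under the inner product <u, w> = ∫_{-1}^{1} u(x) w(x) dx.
g(x) = 19*x^2/7 + 2*x/5 + 64/35

The best approximation g ∈ W is the orthogonal projection of f onto W. Writing g = a_0 + a_1 x + a_2 x^2, the coefficients solve the normal equations G · a = b where
  G_{ij} = <φ_i, φ_j> and b_i = <f, φ_i>, with φ_0 = 1, φ_1 = x, φ_2 = x^2.
G =
  [2, 0, 2/3]
  [0, 2/3, 0]
  [2/3, 0, 2/5],
b = (82/15, 4/15, 242/105).
Solving gives a_0 = 64/35, a_1 = 2/5, a_2 = 19/7, so
  g(x) = 19*x^2/7 + 2*x/5 + 64/35.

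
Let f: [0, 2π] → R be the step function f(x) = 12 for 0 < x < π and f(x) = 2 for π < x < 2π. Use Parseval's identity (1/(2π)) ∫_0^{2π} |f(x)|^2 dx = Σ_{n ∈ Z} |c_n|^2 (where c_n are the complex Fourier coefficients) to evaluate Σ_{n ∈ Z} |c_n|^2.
Σ |c_n|^2 = 74

Parseval equates the L^2 energy of f (normalised by 1/(2π)) with the ℓ^2 sum of its Fourier coefficients: (1/(2π)) ∫_0^{2π} |f|^2 = Σ |c_n|^2.
Compute the left side: (1/(2π)) [∫_0^π 12^2 dx + ∫_π^{2π} 2^2 dx] = (1/(2π)) · (144π + 4π) = (144 + 4)/2 = 74.
So Σ_{n ∈ Z} |c_n|^2 = 74.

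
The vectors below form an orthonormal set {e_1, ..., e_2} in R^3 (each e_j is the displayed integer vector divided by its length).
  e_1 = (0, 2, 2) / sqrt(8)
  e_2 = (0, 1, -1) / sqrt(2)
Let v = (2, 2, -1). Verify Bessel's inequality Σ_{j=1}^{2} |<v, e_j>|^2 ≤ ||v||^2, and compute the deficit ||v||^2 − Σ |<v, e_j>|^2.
Σ |<v, e_j>|^2 = 5; ||v||^2 = 9; deficit = 4

Write each e_j = u_j / sqrt(<u_j, u_j>) where u_j is the displayed integer vector. Then <v, e_j> = <v, u_j> / sqrt(<u_j, u_j>), so |<v, e_j>|^2 = <v, u_j>^2 / <u_j, u_j>.
Coefficients: <v, e_1> = 2/sqrt(8), <v, e_2> = 3/sqrt(2).
Square and sum: Σ |<v, e_j>|^2 = 5.
Compute ||v||^2 = v·v = 9.
Deficit = 9 − 5 = 4 ≥ 0, confirming Bessel's inequality. (The deficit equals ||v − Σ <v,e_j> e_j||^2, the squared distance from v to span{e_j}.)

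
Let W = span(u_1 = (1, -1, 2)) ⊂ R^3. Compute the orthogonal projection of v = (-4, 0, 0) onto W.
proj_W(v) = (-2/3, 2/3, -4/3)

Set up U = [u_1 | ... | u_1] ∈ R^(3×1). The projector onto W = col(U) is P = U (U^T U)^(-1) U^T.
Compute U^T U =
  [6],
and U^T v = (-4).
Solve U^T U · c = U^T v for the coefficients: c = (-2/3). The projection is proj_W(v) = U c.
Check: (v - proj_W(v)) · u_1 = 0  (should be 0).
Result: proj_W(v) = (-2/3, 2/3, -4/3).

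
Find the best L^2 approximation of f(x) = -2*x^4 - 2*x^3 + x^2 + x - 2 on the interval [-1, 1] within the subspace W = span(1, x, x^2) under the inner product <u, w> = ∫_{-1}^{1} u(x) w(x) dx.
g(x) = -5*x^2/7 - x/5 - 64/35

The best approximation g ∈ W is the orthogonal projection of f onto W. Writing g = a_0 + a_1 x + a_2 x^2, the coefficients solve the normal equations G · a = b where
  G_{ij} = <φ_i, φ_j> and b_i = <f, φ_i>, with φ_0 = 1, φ_1 = x, φ_2 = x^2.
G =
  [2, 0, 2/3]
  [0, 2/3, 0]
  [2/3, 0, 2/5],
b = (-62/15, -2/15, -158/105).
Solving gives a_0 = -64/35, a_1 = -1/5, a_2 = -5/7, so
  g(x) = -5*x^2/7 - x/5 - 64/35.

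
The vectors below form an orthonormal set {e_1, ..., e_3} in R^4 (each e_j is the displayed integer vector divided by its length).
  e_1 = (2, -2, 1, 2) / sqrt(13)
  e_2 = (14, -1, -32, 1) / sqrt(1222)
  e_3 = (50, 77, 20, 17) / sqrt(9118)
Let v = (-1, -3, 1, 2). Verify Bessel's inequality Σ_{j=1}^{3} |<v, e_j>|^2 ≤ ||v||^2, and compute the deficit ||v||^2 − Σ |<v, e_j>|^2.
Σ |<v, e_j>|^2 = 1286/97; ||v||^2 = 15; deficit = 169/97

Write each e_j = u_j / sqrt(<u_j, u_j>) where u_j is the displayed integer vector. Then <v, e_j> = <v, u_j> / sqrt(<u_j, u_j>), so |<v, e_j>|^2 = <v, u_j>^2 / <u_j, u_j>.
Coefficients: <v, e_1> = 9/sqrt(13), <v, e_2> = -41/sqrt(1222), <v, e_3> = -227/sqrt(9118).
Square and sum: Σ |<v, e_j>|^2 = 1286/97.
Compute ||v||^2 = v·v = 15.
Deficit = 15 − 1286/97 = 169/97 ≥ 0, confirming Bessel's inequality. (The deficit equals ||v − Σ <v,e_j> e_j||^2, the squared distance from v to span{e_j}.)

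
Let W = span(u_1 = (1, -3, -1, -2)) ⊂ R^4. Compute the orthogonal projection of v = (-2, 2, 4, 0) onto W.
proj_W(v) = (-4/5, 12/5, 4/5, 8/5)

Set up U = [u_1 | ... | u_1] ∈ R^(4×1). The projector onto W = col(U) is P = U (U^T U)^(-1) U^T.
Compute U^T U =
  [15],
and U^T v = (-12).
Solve U^T U · c = U^T v for the coefficients: c = (-4/5). The projection is proj_W(v) = U c.
Check: (v - proj_W(v)) · u_1 = 0  (should be 0).
Result: proj_W(v) = (-4/5, 12/5, 4/5, 8/5).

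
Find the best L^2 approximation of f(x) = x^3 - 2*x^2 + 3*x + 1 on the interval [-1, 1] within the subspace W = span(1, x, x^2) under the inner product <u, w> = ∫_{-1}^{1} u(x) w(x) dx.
g(x) = -2*x^2 + 18*x/5 + 1

The best approximation g ∈ W is the orthogonal projection of f onto W. Writing g = a_0 + a_1 x + a_2 x^2, the coefficients solve the normal equations G · a = b where
  G_{ij} = <φ_i, φ_j> and b_i = <f, φ_i>, with φ_0 = 1, φ_1 = x, φ_2 = x^2.
G =
  [2, 0, 2/3]
  [0, 2/3, 0]
  [2/3, 0, 2/5],
b = (2/3, 12/5, -2/15).
Solving gives a_0 = 1, a_1 = 18/5, a_2 = -2, so
  g(x) = -2*x^2 + 18*x/5 + 1.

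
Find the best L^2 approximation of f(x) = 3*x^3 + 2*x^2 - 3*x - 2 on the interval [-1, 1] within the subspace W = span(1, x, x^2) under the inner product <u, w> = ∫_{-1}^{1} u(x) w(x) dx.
g(x) = 2*x^2 - 6*x/5 - 2

The best approximation g ∈ W is the orthogonal projection of f onto W. Writing g = a_0 + a_1 x + a_2 x^2, the coefficients solve the normal equations G · a = b where
  G_{ij} = <φ_i, φ_j> and b_i = <f, φ_i>, with φ_0 = 1, φ_1 = x, φ_2 = x^2.
G =
  [2, 0, 2/3]
  [0, 2/3, 0]
  [2/3, 0, 2/5],
b = (-8/3, -4/5, -8/15).
Solving gives a_0 = -2, a_1 = -6/5, a_2 = 2, so
  g(x) = 2*x^2 - 6*x/5 - 2.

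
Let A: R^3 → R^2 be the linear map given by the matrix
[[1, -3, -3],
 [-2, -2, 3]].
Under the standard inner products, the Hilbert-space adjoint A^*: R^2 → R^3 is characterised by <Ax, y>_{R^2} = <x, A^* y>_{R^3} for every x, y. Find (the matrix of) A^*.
A^* = A^T =
[[1, -2],
 [-3, -2],
 [-3, 3]]

For real matrices with standard dot products, the defining identity <Ax, y> = <x, A^* y> gives (Ax)^T y = x^T (A^*) y, i.e. x^T A^T y = x^T (A^*) y. Since this holds for all x, y, we must have A^* = A^T. Therefore
A^* =
[[1, -2],
 [-3, -2],
 [-3, 3]].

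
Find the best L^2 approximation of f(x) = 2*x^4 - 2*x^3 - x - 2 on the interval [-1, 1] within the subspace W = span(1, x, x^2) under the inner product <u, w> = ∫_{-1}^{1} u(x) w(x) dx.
g(x) = 12*x^2/7 - 11*x/5 - 76/35

The best approximation g ∈ W is the orthogonal projection of f onto W. Writing g = a_0 + a_1 x + a_2 x^2, the coefficients solve the normal equations G · a = b where
  G_{ij} = <φ_i, φ_j> and b_i = <f, φ_i>, with φ_0 = 1, φ_1 = x, φ_2 = x^2.
G =
  [2, 0, 2/3]
  [0, 2/3, 0]
  [2/3, 0, 2/5],
b = (-16/5, -22/15, -16/21).
Solving gives a_0 = -76/35, a_1 = -11/5, a_2 = 12/7, so
  g(x) = 12*x^2/7 - 11*x/5 - 76/35.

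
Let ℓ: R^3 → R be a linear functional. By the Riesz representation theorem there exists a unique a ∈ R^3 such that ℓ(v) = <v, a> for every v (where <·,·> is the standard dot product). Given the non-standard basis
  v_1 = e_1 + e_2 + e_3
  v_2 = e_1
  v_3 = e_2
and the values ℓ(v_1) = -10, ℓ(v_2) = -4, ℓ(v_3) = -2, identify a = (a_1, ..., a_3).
a = (-4, -2, -4)

Write a = (a_1, ..., a_3) in the standard basis. For each basis vector v_i, ℓ(v_i) = <v_i, a> is a linear equation in the a_j's. Collect the n equations into a matrix system V a = ℓ, where row i of V is v_i (expressed in the standard basis). Since V is invertible (lower-triangular with 1s on the diagonal, up to permutation), solve by back-substitution:
  V =
[[1, 1, 1],
 [1, 0, 0],
 [0, 1, 0]]
  V a = (-10, -4, -2)
Solving gives a = (-4, -2, -4).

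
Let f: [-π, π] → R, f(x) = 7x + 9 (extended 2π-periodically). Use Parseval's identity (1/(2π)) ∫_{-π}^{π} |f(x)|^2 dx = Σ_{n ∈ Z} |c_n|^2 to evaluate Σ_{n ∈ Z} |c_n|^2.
Σ |c_n|^2 = 49π^2/3 + 81

Expand and integrate term by term over [-π, π]:
  ∫ (7x)^2 dx = 49·(2π^3/3); ∫ 2·7·(9)·x dx = 0 (odd integrand); ∫ 9^2 dx = 81·2π.
So (1/(2π)) ∫_{-π}^{π} (7x + 9)^2 dx = 49π^2/3 + 81 = 49π^2/3 + 81.
Parseval ⇒ Σ |c_n|^2 = 49π^2/3 + 81.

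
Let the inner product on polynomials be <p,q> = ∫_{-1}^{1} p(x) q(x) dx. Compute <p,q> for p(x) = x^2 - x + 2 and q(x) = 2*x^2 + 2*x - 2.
<p,q> = -36/5

Expand the product: p(x)·q(x) = 2*x^4 + 6*x - 4.
∫_{-1}^{1} of each monomial x^k gives [2/(k+1) if k even, 0 if k odd]. Integrating term-by-term (or equivalently evaluating the antiderivative F(x) = 2*x^5/5 + 3*x^2 - 4*x at the endpoints):
  F(1) − F(−1) = -3/5 − (33/5) = -36/5.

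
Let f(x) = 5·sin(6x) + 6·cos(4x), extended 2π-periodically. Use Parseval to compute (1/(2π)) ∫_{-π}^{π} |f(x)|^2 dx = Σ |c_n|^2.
Σ |c_n|^2 = 61/2

Expand |f|^2 and use orthogonality of {sin(nx), cos(mx)} on [-π, π]:
  ∫_{-π}^{π} sin(nx)^2 dx = π, ∫ cos(mx)^2 dx = π, and cross terms integrate to 0.
So ∫_{-π}^{π} f(x)^2 dx = 5^2 · π + 6^2 · π = (25 + 36)π.
Divide by 2π: (25 + 36)/2 = 61/2.
By Parseval, this equals Σ |c_n|^2.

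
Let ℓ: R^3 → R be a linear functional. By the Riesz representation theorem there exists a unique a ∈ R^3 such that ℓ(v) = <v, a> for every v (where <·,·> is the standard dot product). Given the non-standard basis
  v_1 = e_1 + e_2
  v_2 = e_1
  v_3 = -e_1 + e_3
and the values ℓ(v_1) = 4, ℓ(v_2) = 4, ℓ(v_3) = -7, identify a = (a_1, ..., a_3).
a = (4, 0, -3)

Write a = (a_1, ..., a_3) in the standard basis. For each basis vector v_i, ℓ(v_i) = <v_i, a> is a linear equation in the a_j's. Collect the n equations into a matrix system V a = ℓ, where row i of V is v_i (expressed in the standard basis). Since V is invertible (lower-triangular with 1s on the diagonal, up to permutation), solve by back-substitution:
  V =
[[1, 1, 0],
 [1, 0, 0],
 [-1, 0, 1]]
  V a = (4, 4, -7)
Solving gives a = (4, 0, -3).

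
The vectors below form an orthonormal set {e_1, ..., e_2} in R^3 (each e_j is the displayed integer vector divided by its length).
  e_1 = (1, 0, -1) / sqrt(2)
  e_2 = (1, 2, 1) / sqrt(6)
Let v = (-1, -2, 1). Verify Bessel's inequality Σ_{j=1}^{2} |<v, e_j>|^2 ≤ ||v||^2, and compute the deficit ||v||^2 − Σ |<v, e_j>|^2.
Σ |<v, e_j>|^2 = 14/3; ||v||^2 = 6; deficit = 4/3

Write each e_j = u_j / sqrt(<u_j, u_j>) where u_j is the displayed integer vector. Then <v, e_j> = <v, u_j> / sqrt(<u_j, u_j>), so |<v, e_j>|^2 = <v, u_j>^2 / <u_j, u_j>.
Coefficients: <v, e_1> = -2/sqrt(2), <v, e_2> = -4/sqrt(6).
Square and sum: Σ |<v, e_j>|^2 = 14/3.
Compute ||v||^2 = v·v = 6.
Deficit = 6 − 14/3 = 4/3 ≥ 0, confirming Bessel's inequality. (The deficit equals ||v − Σ <v,e_j> e_j||^2, the squared distance from v to span{e_j}.)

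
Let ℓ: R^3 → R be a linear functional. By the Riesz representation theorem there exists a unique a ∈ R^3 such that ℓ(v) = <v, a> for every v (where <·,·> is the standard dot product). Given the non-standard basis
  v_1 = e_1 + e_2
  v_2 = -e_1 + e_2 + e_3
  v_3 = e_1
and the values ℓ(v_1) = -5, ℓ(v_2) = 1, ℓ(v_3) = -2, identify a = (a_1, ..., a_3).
a = (-2, -3, 2)

Write a = (a_1, ..., a_3) in the standard basis. For each basis vector v_i, ℓ(v_i) = <v_i, a> is a linear equation in the a_j's. Collect the n equations into a matrix system V a = ℓ, where row i of V is v_i (expressed in the standard basis). Since V is invertible (lower-triangular with 1s on the diagonal, up to permutation), solve by back-substitution:
  V =
[[1, 1, 0],
 [-1, 1, 1],
 [1, 0, 0]]
  V a = (-5, 1, -2)
Solving gives a = (-2, -3, 2).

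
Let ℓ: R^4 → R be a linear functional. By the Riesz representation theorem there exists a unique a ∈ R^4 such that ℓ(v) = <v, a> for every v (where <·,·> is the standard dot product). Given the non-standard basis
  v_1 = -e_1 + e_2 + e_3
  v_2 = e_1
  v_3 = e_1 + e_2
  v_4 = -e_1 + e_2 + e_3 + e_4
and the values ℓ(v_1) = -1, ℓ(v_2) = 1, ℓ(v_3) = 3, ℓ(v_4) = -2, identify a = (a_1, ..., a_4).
a = (1, 2, -2, -1)

Write a = (a_1, ..., a_4) in the standard basis. For each basis vector v_i, ℓ(v_i) = <v_i, a> is a linear equation in the a_j's. Collect the n equations into a matrix system V a = ℓ, where row i of V is v_i (expressed in the standard basis). Since V is invertible (lower-triangular with 1s on the diagonal, up to permutation), solve by back-substitution:
  V =
[[-1, 1, 1, 0],
 [1, 0, 0, 0],
 [1, 1, 0, 0],
 [-1, 1, 1, 1]]
  V a = (-1, 1, 3, -2)
Solving gives a = (1, 2, -2, -1).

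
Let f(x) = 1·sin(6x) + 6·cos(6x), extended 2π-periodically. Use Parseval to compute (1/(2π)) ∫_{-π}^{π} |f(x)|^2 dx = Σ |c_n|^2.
Σ |c_n|^2 = 37/2

Expand |f|^2 and use orthogonality of {sin(nx), cos(mx)} on [-π, π]:
  ∫_{-π}^{π} sin(nx)^2 dx = π, ∫ cos(mx)^2 dx = π, and cross terms integrate to 0.
So ∫_{-π}^{π} f(x)^2 dx = 1^2 · π + 6^2 · π = (1 + 36)π.
Divide by 2π: (1 + 36)/2 = 37/2.
By Parseval, this equals Σ |c_n|^2.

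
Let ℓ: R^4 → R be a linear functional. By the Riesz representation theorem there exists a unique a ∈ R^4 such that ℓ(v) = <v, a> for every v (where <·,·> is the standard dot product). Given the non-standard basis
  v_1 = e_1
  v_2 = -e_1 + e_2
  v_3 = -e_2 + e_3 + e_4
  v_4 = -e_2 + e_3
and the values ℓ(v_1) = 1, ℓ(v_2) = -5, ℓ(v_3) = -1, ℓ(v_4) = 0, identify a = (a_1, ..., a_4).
a = (1, -4, -4, -1)

Write a = (a_1, ..., a_4) in the standard basis. For each basis vector v_i, ℓ(v_i) = <v_i, a> is a linear equation in the a_j's. Collect the n equations into a matrix system V a = ℓ, where row i of V is v_i (expressed in the standard basis). Since V is invertible (lower-triangular with 1s on the diagonal, up to permutation), solve by back-substitution:
  V =
[[1, 0, 0, 0],
 [-1, 1, 0, 0],
 [0, -1, 1, 1],
 [0, -1, 1, 0]]
  V a = (1, -5, -1, 0)
Solving gives a = (1, -4, -4, -1).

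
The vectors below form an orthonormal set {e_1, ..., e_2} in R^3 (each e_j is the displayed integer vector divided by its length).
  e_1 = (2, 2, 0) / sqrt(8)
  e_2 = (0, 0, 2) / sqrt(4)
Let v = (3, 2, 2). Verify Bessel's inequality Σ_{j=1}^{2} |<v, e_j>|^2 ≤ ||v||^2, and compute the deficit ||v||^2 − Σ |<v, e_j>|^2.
Σ |<v, e_j>|^2 = 33/2; ||v||^2 = 17; deficit = 1/2

Write each e_j = u_j / sqrt(<u_j, u_j>) where u_j is the displayed integer vector. Then <v, e_j> = <v, u_j> / sqrt(<u_j, u_j>), so |<v, e_j>|^2 = <v, u_j>^2 / <u_j, u_j>.
Coefficients: <v, e_1> = 10/sqrt(8), <v, e_2> = 4/sqrt(4).
Square and sum: Σ |<v, e_j>|^2 = 33/2.
Compute ||v||^2 = v·v = 17.
Deficit = 17 − 33/2 = 1/2 ≥ 0, confirming Bessel's inequality. (The deficit equals ||v − Σ <v,e_j> e_j||^2, the squared distance from v to span{e_j}.)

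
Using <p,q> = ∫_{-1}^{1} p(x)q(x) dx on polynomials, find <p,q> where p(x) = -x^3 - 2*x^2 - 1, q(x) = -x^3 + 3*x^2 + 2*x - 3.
<p,q> = 178/35

Expand the product: p(x)·q(x) = x^6 - x^5 - 8*x^4 + 3*x^2 - 2*x + 3.
∫_{-1}^{1} of each monomial x^k gives [2/(k+1) if k even, 0 if k odd]. Integrating term-by-term (or equivalently evaluating the antiderivative F(x) = x^7/7 - x^6/6 - 8*x^5/5 + x^3 - x^2 + 3*x at the endpoints):
  F(1) − F(−1) = 289/210 − (-779/210) = 178/35.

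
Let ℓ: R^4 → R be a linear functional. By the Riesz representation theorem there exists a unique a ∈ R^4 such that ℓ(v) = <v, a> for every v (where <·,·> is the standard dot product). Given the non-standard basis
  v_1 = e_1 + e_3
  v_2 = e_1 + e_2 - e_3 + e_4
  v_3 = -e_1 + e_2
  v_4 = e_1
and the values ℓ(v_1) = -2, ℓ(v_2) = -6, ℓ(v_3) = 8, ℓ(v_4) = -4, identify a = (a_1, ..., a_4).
a = (-4, 4, 2, -4)

Write a = (a_1, ..., a_4) in the standard basis. For each basis vector v_i, ℓ(v_i) = <v_i, a> is a linear equation in the a_j's. Collect the n equations into a matrix system V a = ℓ, where row i of V is v_i (expressed in the standard basis). Since V is invertible (lower-triangular with 1s on the diagonal, up to permutation), solve by back-substitution:
  V =
[[1, 0, 1, 0],
 [1, 1, -1, 1],
 [-1, 1, 0, 0],
 [1, 0, 0, 0]]
  V a = (-2, -6, 8, -4)
Solving gives a = (-4, 4, 2, -4).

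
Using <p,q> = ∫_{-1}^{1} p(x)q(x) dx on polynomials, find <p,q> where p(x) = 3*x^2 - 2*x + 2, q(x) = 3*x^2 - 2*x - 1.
<p,q> = 64/15

Expand the product: p(x)·q(x) = 9*x^4 - 12*x^3 + 7*x^2 - 2*x - 2.
∫_{-1}^{1} of each monomial x^k gives [2/(k+1) if k even, 0 if k odd]. Integrating term-by-term (or equivalently evaluating the antiderivative F(x) = 9*x^5/5 - 3*x^4 + 7*x^3/3 - x^2 - 2*x at the endpoints):
  F(1) − F(−1) = -28/15 − (-92/15) = 64/15.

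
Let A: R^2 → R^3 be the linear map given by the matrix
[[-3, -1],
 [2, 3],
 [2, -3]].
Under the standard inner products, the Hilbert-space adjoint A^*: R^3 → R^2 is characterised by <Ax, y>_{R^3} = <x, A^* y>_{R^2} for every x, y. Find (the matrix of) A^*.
A^* = A^T =
[[-3, 2, 2],
 [-1, 3, -3]]

For real matrices with standard dot products, the defining identity <Ax, y> = <x, A^* y> gives (Ax)^T y = x^T (A^*) y, i.e. x^T A^T y = x^T (A^*) y. Since this holds for all x, y, we must have A^* = A^T. Therefore
A^* =
[[-3, 2, 2],
 [-1, 3, -3]].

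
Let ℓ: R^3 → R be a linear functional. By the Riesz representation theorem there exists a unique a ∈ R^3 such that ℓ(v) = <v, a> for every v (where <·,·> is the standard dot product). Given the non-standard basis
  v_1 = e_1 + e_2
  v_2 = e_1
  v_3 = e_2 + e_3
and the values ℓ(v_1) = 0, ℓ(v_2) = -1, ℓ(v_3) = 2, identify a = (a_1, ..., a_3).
a = (-1, 1, 1)

Write a = (a_1, ..., a_3) in the standard basis. For each basis vector v_i, ℓ(v_i) = <v_i, a> is a linear equation in the a_j's. Collect the n equations into a matrix system V a = ℓ, where row i of V is v_i (expressed in the standard basis). Since V is invertible (lower-triangular with 1s on the diagonal, up to permutation), solve by back-substitution:
  V =
[[1, 1, 0],
 [1, 0, 0],
 [0, 1, 1]]
  V a = (0, -1, 2)
Solving gives a = (-1, 1, 1).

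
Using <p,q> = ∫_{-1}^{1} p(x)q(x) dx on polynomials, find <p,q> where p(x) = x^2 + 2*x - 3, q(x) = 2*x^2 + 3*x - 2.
<p,q> = 172/15

Expand the product: p(x)·q(x) = 2*x^4 + 7*x^3 - 2*x^2 - 13*x + 6.
∫_{-1}^{1} of each monomial x^k gives [2/(k+1) if k even, 0 if k odd]. Integrating term-by-term (or equivalently evaluating the antiderivative F(x) = 2*x^5/5 + 7*x^4/4 - 2*x^3/3 - 13*x^2/2 + 6*x at the endpoints):
  F(1) − F(−1) = 59/60 − (-629/60) = 172/15.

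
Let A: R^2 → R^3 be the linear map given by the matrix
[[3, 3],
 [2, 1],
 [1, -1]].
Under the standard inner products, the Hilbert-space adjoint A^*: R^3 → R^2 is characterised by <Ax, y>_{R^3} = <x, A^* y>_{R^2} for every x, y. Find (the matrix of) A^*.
A^* = A^T =
[[3, 2, 1],
 [3, 1, -1]]

For real matrices with standard dot products, the defining identity <Ax, y> = <x, A^* y> gives (Ax)^T y = x^T (A^*) y, i.e. x^T A^T y = x^T (A^*) y. Since this holds for all x, y, we must have A^* = A^T. Therefore
A^* =
[[3, 2, 1],
 [3, 1, -1]].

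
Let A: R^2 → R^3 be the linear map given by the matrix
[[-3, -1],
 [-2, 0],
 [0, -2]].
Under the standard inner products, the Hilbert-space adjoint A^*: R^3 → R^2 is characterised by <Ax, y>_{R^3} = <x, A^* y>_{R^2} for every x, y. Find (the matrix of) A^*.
A^* = A^T =
[[-3, -2, 0],
 [-1, 0, -2]]

For real matrices with standard dot products, the defining identity <Ax, y> = <x, A^* y> gives (Ax)^T y = x^T (A^*) y, i.e. x^T A^T y = x^T (A^*) y. Since this holds for all x, y, we must have A^* = A^T. Therefore
A^* =
[[-3, -2, 0],
 [-1, 0, -2]].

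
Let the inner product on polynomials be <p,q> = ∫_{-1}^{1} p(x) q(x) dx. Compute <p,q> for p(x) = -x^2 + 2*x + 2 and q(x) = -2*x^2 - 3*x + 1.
<p,q> = -38/15

Expand the product: p(x)·q(x) = 2*x^4 - x^3 - 11*x^2 - 4*x + 2.
∫_{-1}^{1} of each monomial x^k gives [2/(k+1) if k even, 0 if k odd]. Integrating term-by-term (or equivalently evaluating the antiderivative F(x) = 2*x^5/5 - x^4/4 - 11*x^3/3 - 2*x^2 + 2*x at the endpoints):
  F(1) − F(−1) = -211/60 − (-59/60) = -38/15.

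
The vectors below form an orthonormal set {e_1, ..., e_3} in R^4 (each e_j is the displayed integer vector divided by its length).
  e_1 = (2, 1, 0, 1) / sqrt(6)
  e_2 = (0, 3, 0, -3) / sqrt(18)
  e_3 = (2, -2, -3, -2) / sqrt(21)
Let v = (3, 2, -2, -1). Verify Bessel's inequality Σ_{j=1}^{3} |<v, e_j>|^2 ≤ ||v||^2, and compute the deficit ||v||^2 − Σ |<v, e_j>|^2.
Σ |<v, e_j>|^2 = 122/7; ||v||^2 = 18; deficit = 4/7

Write each e_j = u_j / sqrt(<u_j, u_j>) where u_j is the displayed integer vector. Then <v, e_j> = <v, u_j> / sqrt(<u_j, u_j>), so |<v, e_j>|^2 = <v, u_j>^2 / <u_j, u_j>.
Coefficients: <v, e_1> = 7/sqrt(6), <v, e_2> = 9/sqrt(18), <v, e_3> = 10/sqrt(21).
Square and sum: Σ |<v, e_j>|^2 = 122/7.
Compute ||v||^2 = v·v = 18.
Deficit = 18 − 122/7 = 4/7 ≥ 0, confirming Bessel's inequality. (The deficit equals ||v − Σ <v,e_j> e_j||^2, the squared distance from v to span{e_j}.)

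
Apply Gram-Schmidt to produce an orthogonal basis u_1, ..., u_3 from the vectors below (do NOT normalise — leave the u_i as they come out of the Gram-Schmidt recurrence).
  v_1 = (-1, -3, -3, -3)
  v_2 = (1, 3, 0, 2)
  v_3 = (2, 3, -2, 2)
Orthogonal basis:
  u_1 = (-1, -3, -3, -3)
  u_2 = (3/7, 9/7, -12/7, 2/7)
  u_3 = (57/68, -33/68, -7/68, 21/68)

Apply the Gram-Schmidt recurrence
  u_1 = v_1
  u_i = v_i − Σ_{j<i} ((v_i · u_j) / (u_j · u_j)) · u_j.

Step by step this gives:
  u_1 = (-1, -3, -3, -3)
  u_2 = (3/7, 9/7, -12/7, 2/7)
  u_3 = (57/68, -33/68, -7/68, 21/68)

Orthogonality check:
  u_2 · u_1 = 0 (should be 0)
  u_3 · u_1 = 0 (should be 0)
  u_3 · u_2 = 0 (should be 0)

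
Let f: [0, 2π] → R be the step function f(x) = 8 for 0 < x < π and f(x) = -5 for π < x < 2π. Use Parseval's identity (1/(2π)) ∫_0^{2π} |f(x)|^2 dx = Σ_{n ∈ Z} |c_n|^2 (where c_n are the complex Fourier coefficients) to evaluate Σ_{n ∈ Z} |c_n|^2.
Σ |c_n|^2 = 89/2

Parseval equates the L^2 energy of f (normalised by 1/(2π)) with the ℓ^2 sum of its Fourier coefficients: (1/(2π)) ∫_0^{2π} |f|^2 = Σ |c_n|^2.
Compute the left side: (1/(2π)) [∫_0^π 8^2 dx + ∫_π^{2π} (-5)^2 dx] = (1/(2π)) · (64π + 25π) = (64 + 25)/2 = 89/2.
So Σ_{n ∈ Z} |c_n|^2 = 89/2.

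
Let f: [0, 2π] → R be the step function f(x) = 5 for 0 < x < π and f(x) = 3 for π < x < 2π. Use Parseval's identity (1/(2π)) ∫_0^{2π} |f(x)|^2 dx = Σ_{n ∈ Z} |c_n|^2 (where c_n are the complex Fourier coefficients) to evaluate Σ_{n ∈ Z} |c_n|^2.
Σ |c_n|^2 = 17

Parseval equates the L^2 energy of f (normalised by 1/(2π)) with the ℓ^2 sum of its Fourier coefficients: (1/(2π)) ∫_0^{2π} |f|^2 = Σ |c_n|^2.
Compute the left side: (1/(2π)) [∫_0^π 5^2 dx + ∫_π^{2π} 3^2 dx] = (1/(2π)) · (25π + 9π) = (25 + 9)/2 = 17.
So Σ_{n ∈ Z} |c_n|^2 = 17.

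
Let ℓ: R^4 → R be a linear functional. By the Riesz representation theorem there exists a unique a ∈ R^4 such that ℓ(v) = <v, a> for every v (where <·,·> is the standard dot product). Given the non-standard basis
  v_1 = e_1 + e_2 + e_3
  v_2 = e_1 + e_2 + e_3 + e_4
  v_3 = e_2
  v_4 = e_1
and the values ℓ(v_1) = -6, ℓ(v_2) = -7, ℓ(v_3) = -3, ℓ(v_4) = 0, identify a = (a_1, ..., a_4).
a = (0, -3, -3, -1)

Write a = (a_1, ..., a_4) in the standard basis. For each basis vector v_i, ℓ(v_i) = <v_i, a> is a linear equation in the a_j's. Collect the n equations into a matrix system V a = ℓ, where row i of V is v_i (expressed in the standard basis). Since V is invertible (lower-triangular with 1s on the diagonal, up to permutation), solve by back-substitution:
  V =
[[1, 1, 1, 0],
 [1, 1, 1, 1],
 [0, 1, 0, 0],
 [1, 0, 0, 0]]
  V a = (-6, -7, -3, 0)
Solving gives a = (0, -3, -3, -1).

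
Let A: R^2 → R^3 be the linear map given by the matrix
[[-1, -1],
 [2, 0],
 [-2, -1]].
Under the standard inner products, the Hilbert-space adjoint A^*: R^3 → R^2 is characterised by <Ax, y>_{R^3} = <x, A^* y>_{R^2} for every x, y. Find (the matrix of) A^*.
A^* = A^T =
[[-1, 2, -2],
 [-1, 0, -1]]

For real matrices with standard dot products, the defining identity <Ax, y> = <x, A^* y> gives (Ax)^T y = x^T (A^*) y, i.e. x^T A^T y = x^T (A^*) y. Since this holds for all x, y, we must have A^* = A^T. Therefore
A^* =
[[-1, 2, -2],
 [-1, 0, -1]].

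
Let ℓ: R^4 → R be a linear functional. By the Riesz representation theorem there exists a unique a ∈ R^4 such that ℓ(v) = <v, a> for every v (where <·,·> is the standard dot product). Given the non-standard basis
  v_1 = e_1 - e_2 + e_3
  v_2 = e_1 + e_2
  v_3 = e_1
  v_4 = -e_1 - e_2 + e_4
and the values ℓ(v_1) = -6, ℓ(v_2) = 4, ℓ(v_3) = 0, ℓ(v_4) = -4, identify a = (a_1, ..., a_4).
a = (0, 4, -2, 0)

Write a = (a_1, ..., a_4) in the standard basis. For each basis vector v_i, ℓ(v_i) = <v_i, a> is a linear equation in the a_j's. Collect the n equations into a matrix system V a = ℓ, where row i of V is v_i (expressed in the standard basis). Since V is invertible (lower-triangular with 1s on the diagonal, up to permutation), solve by back-substitution:
  V =
[[1, -1, 1, 0],
 [1, 1, 0, 0],
 [1, 0, 0, 0],
 [-1, -1, 0, 1]]
  V a = (-6, 4, 0, -4)
Solving gives a = (0, 4, -2, 0).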